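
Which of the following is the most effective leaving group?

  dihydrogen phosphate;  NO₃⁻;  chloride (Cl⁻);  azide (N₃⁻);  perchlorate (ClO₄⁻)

perchlorate (ClO₄⁻)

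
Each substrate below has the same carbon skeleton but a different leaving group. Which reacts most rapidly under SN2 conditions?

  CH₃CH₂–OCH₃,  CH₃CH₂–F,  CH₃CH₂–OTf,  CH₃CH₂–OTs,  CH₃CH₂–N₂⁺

CH₃CH₂–N₂⁺

Same R in every case — rank the leaving groups.
A good leaving group is a weak base: the lower the pKₐ of its conjugate acid, the more readily it departs.
CH₃CH₂–N₂⁺ loses N₂: no meaningful conjugate acid; N₂ departs as an exceptionally stable neutral molecule
CH₃CH₂–OTf loses OTf⁻: pKₐ(CF₃SO₃H (triflic acid)) ≈ -14
CH₃CH₂–OTs loses OTs⁻: pKₐ(p-CH₃C₆H₄SO₃H (TsOH)) ≈ -2.8
CH₃CH₂–F loses F⁻: pKₐ(HF) ≈ 3.2
CH₃CH₂–OCH₃ loses CH₃O⁻: pKₐ(CH₃OH) ≈ 15.5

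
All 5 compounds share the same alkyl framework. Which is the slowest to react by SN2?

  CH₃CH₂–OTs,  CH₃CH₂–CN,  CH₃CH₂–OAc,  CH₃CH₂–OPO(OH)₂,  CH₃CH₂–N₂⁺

CH₃CH₂–CN

Same R in every case — rank the leaving groups.
Rank by basicity of the departing species: weakest base leaves most easily.
CH₃CH₂–N₂⁺ loses N₂: no meaningful conjugate acid; N₂ departs as an exceptionally stable neutral molecule
CH₃CH₂–OTs loses OTs⁻: pKₐ(p-CH₃C₆H₄SO₃H (TsOH)) ≈ -2.8
CH₃CH₂–OPO(OH)₂ loses H₂PO₄⁻: pKₐ(H₃PO₄) ≈ 2.1
CH₃CH₂–OAc loses AcO⁻: pKₐ(CH₃COOH) ≈ 4.8
CH₃CH₂–CN loses CN⁻: pKₐ(HCN) ≈ 9.2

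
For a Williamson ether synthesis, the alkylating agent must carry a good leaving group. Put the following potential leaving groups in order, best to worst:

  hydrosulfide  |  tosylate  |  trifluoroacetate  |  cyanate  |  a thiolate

The more stable X⁻ (or X) is on its own — i.e. the weaker a base it is — the better a leaving group it makes.
tosylate: pKₐ(p-CH₃C₆H₄SO₃H (TsOH)) ≈ -2.8 — resonance-delocalised arenesulfonate
trifluoroacetate: pKₐ(CF₃COOH) ≈ 0.2
cyanate: pKₐ(HOCN) ≈ 3.5
hydrosulfide: pKₐ(H₂S) ≈ 7
a thiolate: pKₐ(RSH (a thiol)) ≈ 10.5 — moderately basic; rarely leaves without activation

tosylate > trifluoroacetate > cyanate > hydrosulfide > a thiolate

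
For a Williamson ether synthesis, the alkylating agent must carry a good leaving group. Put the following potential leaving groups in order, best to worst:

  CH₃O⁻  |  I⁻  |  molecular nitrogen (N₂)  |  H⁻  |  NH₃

molecular nitrogen (N₂) > I⁻ > NH₃ > CH₃O⁻ > H⁻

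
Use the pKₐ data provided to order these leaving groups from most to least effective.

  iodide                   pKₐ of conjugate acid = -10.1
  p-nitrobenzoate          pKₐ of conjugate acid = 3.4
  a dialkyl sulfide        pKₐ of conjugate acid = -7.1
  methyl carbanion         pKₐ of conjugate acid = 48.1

iodide > a dialkyl sulfide > p-nitrobenzoate > methyl carbanion

Lower conjugate-acid pKₐ ⇒ weaker base ⇒ better leaving group.
Sorting by the given values: iodide (-10.1), a dialkyl sulfide (-7.1), p-nitrobenzoate (3.4), methyl carbanion (48.1).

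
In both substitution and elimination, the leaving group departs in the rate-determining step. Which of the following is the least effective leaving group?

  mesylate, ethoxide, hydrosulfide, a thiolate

ethoxide

mesylate: pKₐ(CH₃SO₃H (MsOH)) ≈ -1.9
hydrosulfide: pKₐ(H₂S) ≈ 7
a thiolate: pKₐ(RSH (a thiol)) ≈ 10.5
ethoxide: pKₐ(CH₃CH₂OH) ≈ 16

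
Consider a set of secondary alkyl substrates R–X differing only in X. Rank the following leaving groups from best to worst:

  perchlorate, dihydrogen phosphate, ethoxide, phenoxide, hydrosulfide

Leaving-group ability tracks the stability of the departed species; conjugate-acid pKₐ is the usual yardstick (lower pKₐ → better LG).
perchlorate: pKₐ(HClO₄) ≈ -10
dihydrogen phosphate: pKₐ(H₃PO₄) ≈ 2.1
hydrosulfide: pKₐ(H₂S) ≈ 7
phenoxide: pKₐ(C₆H₅OH (phenol)) ≈ 10
ethoxide: pKₐ(CH₃CH₂OH) ≈ 16

perchlorate > dihydrogen phosphate > hydrosulfide > phenoxide > ethoxide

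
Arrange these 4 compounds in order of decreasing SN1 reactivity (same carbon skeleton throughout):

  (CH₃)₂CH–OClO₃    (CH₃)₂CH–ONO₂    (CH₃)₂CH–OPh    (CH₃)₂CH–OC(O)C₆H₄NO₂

Identical carbon frameworks mean the comparison reduces to leaving-group quality.
Rank by basicity of the departing species: weakest base leaves most easily.
(CH₃)₂CH–OClO₃ loses ClO₄⁻: pKₐ(HClO₄) ≈ -10
(CH₃)₂CH–ONO₂ loses NO₃⁻: pKₐ(HNO₃) ≈ -1.3
(CH₃)₂CH–OC(O)C₆H₄NO₂ loses p-O₂N–C₆H₄–COO⁻: pKₐ(p-nitrobenzoic acid) ≈ 3.4
(CH₃)₂CH–OPh loses PhO⁻: pKₐ(C₆H₅OH (phenol)) ≈ 10

(CH₃)₂CH–OClO₃ > (CH₃)₂CH–ONO₂ > (CH₃)₂CH–OC(O)C₆H₄NO₂ > (CH₃)₂CH–OPh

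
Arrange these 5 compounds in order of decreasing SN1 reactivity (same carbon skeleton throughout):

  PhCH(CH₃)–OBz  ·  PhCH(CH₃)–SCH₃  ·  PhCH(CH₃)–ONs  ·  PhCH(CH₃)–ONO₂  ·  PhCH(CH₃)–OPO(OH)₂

Same R in every case — rank the leaving groups.
A good leaving group is a weak base: the lower the pKₐ of its conjugate acid, the more readily it departs.
PhCH(CH₃)–ONs loses ONs⁻: pKₐ(p-O₂NC₆H₄SO₃H) ≈ -3.5
PhCH(CH₃)–ONO₂ loses NO₃⁻: pKₐ(HNO₃) ≈ -1.3
PhCH(CH₃)–OPO(OH)₂ loses H₂PO₄⁻: pKₐ(H₃PO₄) ≈ 2.1
PhCH(CH₃)–OBz loses PhCOO⁻: pKₐ(C₆H₅COOH) ≈ 4.2
PhCH(CH₃)–SCH₃ loses RS⁻: pKₐ(RSH (a thiol)) ≈ 10.5

PhCH(CH₃)–ONs > PhCH(CH₃)–ONO₂ > PhCH(CH₃)–OPO(OH)₂ > PhCH(CH₃)–OBz > PhCH(CH₃)–SCH₃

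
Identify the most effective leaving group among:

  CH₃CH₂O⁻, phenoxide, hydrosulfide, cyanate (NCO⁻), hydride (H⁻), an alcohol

Leaving-group ability tracks the stability of the departed species; conjugate-acid pKₐ is the usual yardstick (lower pKₐ → better LG).
an alcohol: pKₐ(R'OH₂⁺) ≈ -2.4
cyanate (NCO⁻): pKₐ(HOCN) ≈ 3.5
hydrosulfide: pKₐ(H₂S) ≈ 7
phenoxide: pKₐ(C₆H₅OH (phenol)) ≈ 10
CH₃CH₂O⁻: pKₐ(CH₃CH₂OH) ≈ 16
hydride (H⁻): pKₐ(H₂) ≈ 36

an alcohol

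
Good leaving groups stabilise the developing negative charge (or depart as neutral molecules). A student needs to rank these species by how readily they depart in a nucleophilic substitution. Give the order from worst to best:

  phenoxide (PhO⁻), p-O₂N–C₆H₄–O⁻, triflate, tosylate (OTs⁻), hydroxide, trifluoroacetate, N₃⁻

hydroxide < phenoxide (PhO⁻) < p-O₂N–C₆H₄–O⁻ < N₃⁻ < trifluoroacetate < tosylate (OTs⁻) < triflate

triflate: pKₐ(CF₃SO₃H (triflic acid)) ≈ -14
tosylate (OTs⁻): pKₐ(p-CH₃C₆H₄SO₃H (TsOH)) ≈ -2.8
trifluoroacetate: pKₐ(CF₃COOH) ≈ 0.2
N₃⁻: pKₐ(HN₃) ≈ 4.7
p-O₂N–C₆H₄–O⁻: pKₐ(p-nitrophenol) ≈ 7.2
phenoxide (PhO⁻): pKₐ(C₆H₅OH (phenol)) ≈ 10
hydroxide: pKₐ(H₂O) ≈ 15.7
Listed from poorest to best leaving group as asked.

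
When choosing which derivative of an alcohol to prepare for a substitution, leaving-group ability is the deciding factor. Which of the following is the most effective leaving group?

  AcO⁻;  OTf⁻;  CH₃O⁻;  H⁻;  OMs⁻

OTf⁻

The more stable X⁻ (or X) is on its own — i.e. the weaker a base it is — the better a leaving group it makes.
OTf⁻: pKₐ(CF₃SO₃H (triflic acid)) ≈ -14
OMs⁻: pKₐ(CH₃SO₃H (MsOH)) ≈ -1.9
AcO⁻: pKₐ(CH₃COOH) ≈ 4.8
CH₃O⁻: pKₐ(CH₃OH) ≈ 15.5
H⁻: pKₐ(H₂) ≈ 36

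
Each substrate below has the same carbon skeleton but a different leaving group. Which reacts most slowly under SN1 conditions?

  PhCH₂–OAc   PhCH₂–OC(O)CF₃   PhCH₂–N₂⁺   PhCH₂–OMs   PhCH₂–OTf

PhCH₂–OAc

The skeletons are identical, so relative rate is governed entirely by leaving-group ability.
Rank by basicity of the departing species: weakest base leaves most easily.
PhCH₂–N₂⁺ loses N₂: no meaningful conjugate acid; N₂ departs as an exceptionally stable neutral molecule
PhCH₂–OTf loses OTf⁻: pKₐ(CF₃SO₃H (triflic acid)) ≈ -14
PhCH₂–OMs loses OMs⁻: pKₐ(CH₃SO₃H (MsOH)) ≈ -1.9
PhCH₂–OC(O)CF₃ loses CF₃COO⁻: pKₐ(CF₃COOH) ≈ 0.2
PhCH₂–OAc loses AcO⁻: pKₐ(CH₃COOH) ≈ 4.8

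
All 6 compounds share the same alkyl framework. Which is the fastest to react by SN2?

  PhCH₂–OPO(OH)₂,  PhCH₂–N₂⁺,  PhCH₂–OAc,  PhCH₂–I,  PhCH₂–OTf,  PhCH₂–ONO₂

The skeletons are identical, so relative rate is governed entirely by leaving-group ability.
The more stable X⁻ (or X) is on its own — i.e. the weaker a base it is — the better a leaving group it makes.
PhCH₂–N₂⁺ loses N₂: no meaningful conjugate acid; N₂ departs as an exceptionally stable neutral molecule
PhCH₂–OTf loses OTf⁻: pKₐ(CF₃SO₃H (triflic acid)) ≈ -14
PhCH₂–I loses I⁻: pKₐ(HI) ≈ -10
PhCH₂–ONO₂ loses NO₃⁻: pKₐ(HNO₃) ≈ -1.3
PhCH₂–OPO(OH)₂ loses H₂PO₄⁻: pKₐ(H₃PO₄) ≈ 2.1
PhCH₂–OAc loses AcO⁻: pKₐ(CH₃COOH) ≈ 4.8

PhCH₂–N₂⁺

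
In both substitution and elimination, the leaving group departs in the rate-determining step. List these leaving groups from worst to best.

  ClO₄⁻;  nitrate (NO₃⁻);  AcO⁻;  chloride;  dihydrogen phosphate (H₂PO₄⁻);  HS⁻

Leaving-group ability tracks the stability of the departed species; conjugate-acid pKₐ is the usual yardstick (lower pKₐ → better LG).
ClO₄⁻: pKₐ(HClO₄) ≈ -10
chloride: pKₐ(HCl) ≈ -7 — moderately weak base
nitrate (NO₃⁻): pKₐ(HNO₃) ≈ -1.3 — resonance-delocalised over three oxygens
dihydrogen phosphate (H₂PO₄⁻): pKₐ(H₃PO₄) ≈ 2.1 — moderate base; biological leaving group after further activation
AcO⁻: pKₐ(CH₃COOH) ≈ 4.8
HS⁻: pKₐ(H₂S) ≈ 7
Listed from poorest to best leaving group as asked.

HS⁻ < AcO⁻ < dihydrogen phosphate (H₂PO₄⁻) < nitrate (NO₃⁻) < chloride < ClO₄⁻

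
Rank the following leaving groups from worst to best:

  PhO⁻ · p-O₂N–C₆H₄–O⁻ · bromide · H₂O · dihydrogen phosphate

bromide: pKₐ(HBr) ≈ -9 — weak base; good leaving group
H₂O: pKₐ(H₃O⁺) ≈ -1.7 — neutral; leaves from a protonated alcohol (R–OH₂⁺)
dihydrogen phosphate: pKₐ(H₃PO₄) ≈ 2.1
p-O₂N–C₆H₄–O⁻: pKₐ(p-nitrophenol) ≈ 7.2
PhO⁻: pKₐ(C₆H₅OH (phenol)) ≈ 10
Reversing gives the worst-to-best order requested.

PhO⁻ < p-O₂N–C₆H₄–O⁻ < dihydrogen phosphate < H₂O < bromide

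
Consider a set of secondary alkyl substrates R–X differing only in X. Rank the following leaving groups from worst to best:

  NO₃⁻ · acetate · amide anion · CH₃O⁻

amide anion < CH₃O⁻ < acetate < NO₃⁻

Rank by basicity of the departing species: weakest base leaves most easily.
NO₃⁻: pKₐ(HNO₃) ≈ -1.3
acetate: pKₐ(CH₃COOH) ≈ 4.8
CH₃O⁻: pKₐ(CH₃OH) ≈ 15.5
amide anion: pKₐ(NH₃) ≈ 38
Listed from poorest to best leaving group as asked.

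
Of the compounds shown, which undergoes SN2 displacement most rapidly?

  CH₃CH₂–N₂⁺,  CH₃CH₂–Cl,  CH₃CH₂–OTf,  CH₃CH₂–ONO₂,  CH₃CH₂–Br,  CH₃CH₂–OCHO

CH₃CH₂–N₂⁺

With the same alkyl group throughout, only the leaving group differentiates the rates.
The more stable X⁻ (or X) is on its own — i.e. the weaker a base it is — the better a leaving group it makes.
CH₃CH₂–N₂⁺ loses N₂: no meaningful conjugate acid; N₂ departs as an exceptionally stable neutral molecule
CH₃CH₂–OTf loses OTf⁻: pKₐ(CF₃SO₃H (triflic acid)) ≈ -14
CH₃CH₂–Br loses Br⁻: pKₐ(HBr) ≈ -9
CH₃CH₂–Cl loses Cl⁻: pKₐ(HCl) ≈ -7
CH₃CH₂–ONO₂ loses NO₃⁻: pKₐ(HNO₃) ≈ -1.3
CH₃CH₂–OCHO loses HCOO⁻: pKₐ(HCOOH) ≈ 3.8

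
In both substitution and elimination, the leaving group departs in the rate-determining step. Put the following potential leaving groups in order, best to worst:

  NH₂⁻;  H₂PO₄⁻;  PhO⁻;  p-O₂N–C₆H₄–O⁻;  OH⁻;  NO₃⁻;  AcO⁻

NO₃⁻ > H₂PO₄⁻ > AcO⁻ > p-O₂N–C₆H₄–O⁻ > PhO⁻ > OH⁻ > NH₂⁻

Rank by basicity of the departing species: weakest base leaves most easily.
NO₃⁻: pKₐ(HNO₃) ≈ -1.3 — resonance-delocalised over three oxygens
H₂PO₄⁻: pKₐ(H₃PO₄) ≈ 2.1
AcO⁻: pKₐ(CH₃COOH) ≈ 4.8
p-O₂N–C₆H₄–O⁻: pKₐ(p-nitrophenol) ≈ 7.2
PhO⁻: pKₐ(C₆H₅OH (phenol)) ≈ 10
OH⁻: pKₐ(H₂O) ≈ 15.7
NH₂⁻: pKₐ(NH₃) ≈ 38 — extremely strong base; never a leaving group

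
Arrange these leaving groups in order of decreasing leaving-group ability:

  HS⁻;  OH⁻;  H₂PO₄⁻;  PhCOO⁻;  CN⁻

H₂PO₄⁻ > PhCOO⁻ > HS⁻ > CN⁻ > OH⁻

The more stable X⁻ (or X) is on its own — i.e. the weaker a base it is — the better a leaving group it makes.
H₂PO₄⁻: pKₐ(H₃PO₄) ≈ 2.1 — moderate base; biological leaving group after further activation
PhCOO⁻: pKₐ(C₆H₅COOH) ≈ 4.2 — aryl carboxylate
HS⁻: pKₐ(H₂S) ≈ 7
CN⁻: pKₐ(HCN) ≈ 9.2 — sp carbon stabilises the charge somewhat, but still a poor LG
OH⁻: pKₐ(H₂O) ≈ 15.7 — strong base; essentially never leaves without prior activation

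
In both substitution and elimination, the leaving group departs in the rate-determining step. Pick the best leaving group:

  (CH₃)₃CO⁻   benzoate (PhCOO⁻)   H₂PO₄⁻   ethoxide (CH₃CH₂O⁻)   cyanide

H₂PO₄⁻

H₂PO₄⁻: pKₐ(H₃PO₄) ≈ 2.1
benzoate (PhCOO⁻): pKₐ(C₆H₅COOH) ≈ 4.2
cyanide: pKₐ(HCN) ≈ 9.2
ethoxide (CH₃CH₂O⁻): pKₐ(CH₃CH₂OH) ≈ 16
(CH₃)₃CO⁻: pKₐ(t-BuOH) ≈ 18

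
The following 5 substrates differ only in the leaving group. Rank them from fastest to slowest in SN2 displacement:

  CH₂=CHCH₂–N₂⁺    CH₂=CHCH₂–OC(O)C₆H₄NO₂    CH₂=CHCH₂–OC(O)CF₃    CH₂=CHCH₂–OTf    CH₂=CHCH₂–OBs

The skeletons are identical, so relative rate is governed entirely by leaving-group ability.
Rank by basicity of the departing species: weakest base leaves most easily.
CH₂=CHCH₂–N₂⁺ loses N₂: no meaningful conjugate acid; N₂ departs as an exceptionally stable neutral molecule
CH₂=CHCH₂–OTf loses OTf⁻: pKₐ(CF₃SO₃H (triflic acid)) ≈ -14
CH₂=CHCH₂–OBs loses OBs⁻: pKₐ(p-BrC₆H₄SO₃H) ≈ -2.8
CH₂=CHCH₂–OC(O)CF₃ loses CF₃COO⁻: pKₐ(CF₃COOH) ≈ 0.2
CH₂=CHCH₂–OC(O)C₆H₄NO₂ loses p-O₂N–C₆H₄–COO⁻: pKₐ(p-nitrobenzoic acid) ≈ 3.4

CH₂=CHCH₂–N₂⁺ > CH₂=CHCH₂–OTf > CH₂=CHCH₂–OBs > CH₂=CHCH₂–OC(O)CF₃ > CH₂=CHCH₂–OC(O)C₆H₄NO₂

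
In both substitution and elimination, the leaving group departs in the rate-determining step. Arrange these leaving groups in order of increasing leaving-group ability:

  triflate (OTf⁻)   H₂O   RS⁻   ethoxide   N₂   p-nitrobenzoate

Leaving-group ability tracks the stability of the departed species; conjugate-acid pKₐ is the usual yardstick (lower pKₐ → better LG).
N₂: no meaningful conjugate acid; N₂ departs as an exceptionally stable neutral molecule
triflate (OTf⁻): pKₐ(CF₃SO₃H (triflic acid)) ≈ -14
H₂O: pKₐ(H₃O⁺) ≈ -1.7
p-nitrobenzoate: pKₐ(p-nitrobenzoic acid) ≈ 3.4
RS⁻: pKₐ(RSH (a thiol)) ≈ 10.5
ethoxide: pKₐ(CH₃CH₂OH) ≈ 16
The question asks for worst first, so the sequence is read in increasing leaving-group ability.

ethoxide < RS⁻ < p-nitrobenzoate < H₂O < triflate (OTf⁻) < N₂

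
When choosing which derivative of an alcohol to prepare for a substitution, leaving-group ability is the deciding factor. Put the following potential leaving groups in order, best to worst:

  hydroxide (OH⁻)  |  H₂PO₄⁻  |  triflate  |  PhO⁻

A good leaving group is a weak base: the lower the pKₐ of its conjugate acid, the more readily it departs.
triflate: pKₐ(CF₃SO₃H (triflic acid)) ≈ -14 — charge spread over three oxygens and a CF₃ group; the premier leaving group in synthesis
H₂PO₄⁻: pKₐ(H₃PO₄) ≈ 2.1 — moderate base; biological leaving group after further activation
PhO⁻: pKₐ(C₆H₅OH (phenol)) ≈ 10
hydroxide (OH⁻): pKₐ(H₂O) ≈ 15.7

triflate > H₂PO₄⁻ > PhO⁻ > hydroxide (OH⁻)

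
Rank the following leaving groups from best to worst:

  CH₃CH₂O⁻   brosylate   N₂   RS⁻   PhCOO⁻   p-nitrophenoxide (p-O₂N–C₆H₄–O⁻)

Rank by basicity of the departing species: weakest base leaves most easily.
N₂: no meaningful conjugate acid; N₂ departs as an exceptionally stable neutral molecule
brosylate: pKₐ(p-BrC₆H₄SO₃H) ≈ -2.8
PhCOO⁻: pKₐ(C₆H₅COOH) ≈ 4.2
p-nitrophenoxide (p-O₂N–C₆H₄–O⁻): pKₐ(p-nitrophenol) ≈ 7.2
RS⁻: pKₐ(RSH (a thiol)) ≈ 10.5
CH₃CH₂O⁻: pKₐ(CH₃CH₂OH) ≈ 16

N₂ > brosylate > PhCOO⁻ > p-nitrophenoxide (p-O₂N–C₆H₄–O⁻) > RS⁻ > CH₃CH₂O⁻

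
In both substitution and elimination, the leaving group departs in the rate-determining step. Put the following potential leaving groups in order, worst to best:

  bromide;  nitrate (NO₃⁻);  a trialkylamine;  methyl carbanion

methyl carbanion < a trialkylamine < nitrate (NO₃⁻) < bromide

bromide: pKₐ(HBr) ≈ -9
nitrate (NO₃⁻): pKₐ(HNO₃) ≈ -1.3
a trialkylamine: pKₐ(R'₃NH⁺) ≈ 10.7
methyl carbanion: pKₐ(CH₄) ≈ 48
The question asks for worst first, so the sequence is read in increasing leaving-group ability.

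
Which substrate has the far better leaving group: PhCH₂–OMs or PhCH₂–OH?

PhCH₂–OMs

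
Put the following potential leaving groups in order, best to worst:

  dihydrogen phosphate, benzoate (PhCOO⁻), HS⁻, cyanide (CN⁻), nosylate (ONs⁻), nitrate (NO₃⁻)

nosylate (ONs⁻) > nitrate (NO₃⁻) > dihydrogen phosphate > benzoate (PhCOO⁻) > HS⁻ > cyanide (CN⁻)

Leaving-group ability tracks the stability of the departed species; conjugate-acid pKₐ is the usual yardstick (lower pKₐ → better LG).
nosylate (ONs⁻): pKₐ(p-O₂NC₆H₄SO₃H) ≈ -3.5 — p-nitro group further stabilises the sulfonate
nitrate (NO₃⁻): pKₐ(HNO₃) ≈ -1.3
dihydrogen phosphate: pKₐ(H₃PO₄) ≈ 2.1 — moderate base; biological leaving group after further activation
benzoate (PhCOO⁻): pKₐ(C₆H₅COOH) ≈ 4.2
HS⁻: pKₐ(H₂S) ≈ 7 — larger and more polarisable than the oxygen analogue
cyanide (CN⁻): pKₐ(HCN) ≈ 9.2 — sp carbon stabilises the charge somewhat, but still a poor LG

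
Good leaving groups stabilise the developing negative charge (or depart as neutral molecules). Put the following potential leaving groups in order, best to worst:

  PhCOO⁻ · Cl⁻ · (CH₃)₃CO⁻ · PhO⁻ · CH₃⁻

Cl⁻ > PhCOO⁻ > PhO⁻ > (CH₃)₃CO⁻ > CH₃⁻

Cl⁻: pKₐ(HCl) ≈ -7
PhCOO⁻: pKₐ(C₆H₅COOH) ≈ 4.2
PhO⁻: pKₐ(C₆H₅OH (phenol)) ≈ 10
(CH₃)₃CO⁻: pKₐ(t-BuOH) ≈ 18
CH₃⁻: pKₐ(CH₄) ≈ 48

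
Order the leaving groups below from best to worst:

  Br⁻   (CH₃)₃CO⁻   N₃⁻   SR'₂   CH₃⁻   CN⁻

Br⁻ > SR'₂ > N₃⁻ > CN⁻ > (CH₃)₃CO⁻ > CH₃⁻

The more stable X⁻ (or X) is on its own — i.e. the weaker a base it is — the better a leaving group it makes.
Br⁻: pKₐ(HBr) ≈ -9 — weak base; good leaving group
SR'₂: pKₐ(R'₂SH⁺) ≈ -7
N₃⁻: pKₐ(HN₃) ≈ 4.7 — linear, resonance-stabilised
CN⁻: pKₐ(HCN) ≈ 9.2
(CH₃)₃CO⁻: pKₐ(t-BuOH) ≈ 18 — bulky, strongly basic alkoxide
CH₃⁻: pKₐ(CH₄) ≈ 48 — unstabilised carbanion; the worst conceivable leaving group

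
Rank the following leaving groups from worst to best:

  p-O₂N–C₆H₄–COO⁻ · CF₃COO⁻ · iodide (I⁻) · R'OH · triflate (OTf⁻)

p-O₂N–C₆H₄–COO⁻ < CF₃COO⁻ < R'OH < iodide (I⁻) < triflate (OTf⁻)

A good leaving group is a weak base: the lower the pKₐ of its conjugate acid, the more readily it departs.
triflate (OTf⁻): pKₐ(CF₃SO₃H (triflic acid)) ≈ -14 — charge spread over three oxygens and a CF₃ group; the premier leaving group in synthesis
iodide (I⁻): pKₐ(HI) ≈ -10 — large, highly polarisable; very weak base
R'OH: pKₐ(R'OH₂⁺) ≈ -2.4
CF₃COO⁻: pKₐ(CF₃COOH) ≈ 0.2 — strongly electron-withdrawing CF₃ stabilises the carboxylate
p-O₂N–C₆H₄–COO⁻: pKₐ(p-nitrobenzoic acid) ≈ 3.4 — electron-withdrawing nitro group stabilises the carboxylate
Reversing gives the worst-to-best order requested.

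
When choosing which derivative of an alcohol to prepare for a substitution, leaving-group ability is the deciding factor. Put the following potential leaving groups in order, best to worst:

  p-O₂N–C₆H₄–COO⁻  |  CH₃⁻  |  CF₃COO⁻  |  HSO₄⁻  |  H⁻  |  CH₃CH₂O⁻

HSO₄⁻: pKₐ(H₂SO₄) ≈ -3 — conjugate base of a strong mineral acid
CF₃COO⁻: pKₐ(CF₃COOH) ≈ 0.2 — strongly electron-withdrawing CF₃ stabilises the carboxylate
p-O₂N–C₆H₄–COO⁻: pKₐ(p-nitrobenzoic acid) ≈ 3.4
CH₃CH₂O⁻: pKₐ(CH₃CH₂OH) ≈ 16 — strong base; alkoxides do not leave unassisted
H⁻: pKₐ(H₂) ≈ 36 — extremely strong base; leaves only in special hydride-transfer contexts
CH₃⁻: pKₐ(CH₄) ≈ 48

HSO₄⁻ > CF₃COO⁻ > p-O₂N–C₆H₄–COO⁻ > CH₃CH₂O⁻ > H⁻ > CH₃⁻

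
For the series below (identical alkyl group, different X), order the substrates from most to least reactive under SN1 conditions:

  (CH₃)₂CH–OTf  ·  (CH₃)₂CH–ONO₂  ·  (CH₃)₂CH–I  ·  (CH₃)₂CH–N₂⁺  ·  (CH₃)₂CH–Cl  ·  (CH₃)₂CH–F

With the same alkyl group throughout, only the leaving group differentiates the rates.
A good leaving group is a weak base: the lower the pKₐ of its conjugate acid, the more readily it departs.
(CH₃)₂CH–N₂⁺ loses N₂: no meaningful conjugate acid; N₂ departs as an exceptionally stable neutral molecule
(CH₃)₂CH–OTf loses OTf⁻: pKₐ(CF₃SO₃H (triflic acid)) ≈ -14
(CH₃)₂CH–I loses I⁻: pKₐ(HI) ≈ -10
(CH₃)₂CH–Cl loses Cl⁻: pKₐ(HCl) ≈ -7
(CH₃)₂CH–ONO₂ loses NO₃⁻: pKₐ(HNO₃) ≈ -1.3
(CH₃)₂CH–F loses F⁻: pKₐ(HF) ≈ 3.2

(CH₃)₂CH–N₂⁺ > (CH₃)₂CH–OTf > (CH₃)₂CH–I > (CH₃)₂CH–Cl > (CH₃)₂CH–ONO₂ > (CH₃)₂CH–F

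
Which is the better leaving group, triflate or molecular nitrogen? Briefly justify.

molecular nitrogen is the better leaving group.
N₂ is the ultimate leaving group — it departs as an exceptionally stable neutral molecule, whereas triflate (pKₐ(CF₃SO₃H (triflic acid)) ≈ -14) is far more basic.

molecular nitrogen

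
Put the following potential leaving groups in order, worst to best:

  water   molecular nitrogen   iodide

water < iodide < molecular nitrogen

molecular nitrogen: no meaningful conjugate acid; N₂ departs as an exceptionally stable neutral molecule
iodide: pKₐ(HI) ≈ -10 — large, highly polarisable; very weak base
water: pKₐ(H₃O⁺) ≈ -1.7 — neutral; leaves from a protonated alcohol (R–OH₂⁺)
The question asks for worst first, so the sequence is read in increasing leaving-group ability.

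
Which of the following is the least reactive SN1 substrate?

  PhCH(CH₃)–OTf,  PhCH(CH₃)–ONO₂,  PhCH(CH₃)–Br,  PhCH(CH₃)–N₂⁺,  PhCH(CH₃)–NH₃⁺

PhCH(CH₃)–NH₃⁺

The skeletons are identical, so relative rate is governed entirely by leaving-group ability.
Rank by basicity of the departing species: weakest base leaves most easily.
PhCH(CH₃)–N₂⁺ loses N₂: no meaningful conjugate acid; N₂ departs as an exceptionally stable neutral molecule
PhCH(CH₃)–OTf loses OTf⁻: pKₐ(CF₃SO₃H (triflic acid)) ≈ -14
PhCH(CH₃)–Br loses Br⁻: pKₐ(HBr) ≈ -9
PhCH(CH₃)–ONO₂ loses NO₃⁻: pKₐ(HNO₃) ≈ -1.3
PhCH(CH₃)–NH₃⁺ loses NH₃: pKₐ(NH₄⁺) ≈ 9.2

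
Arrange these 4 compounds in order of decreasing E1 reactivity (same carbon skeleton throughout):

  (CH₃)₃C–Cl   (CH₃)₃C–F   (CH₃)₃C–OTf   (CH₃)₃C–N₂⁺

(CH₃)₃C–N₂⁺ > (CH₃)₃C–OTf > (CH₃)₃C–Cl > (CH₃)₃C–F

With the same alkyl group throughout, only the leaving group differentiates the rates.
Leaving-group ability tracks the stability of the departed species; conjugate-acid pKₐ is the usual yardstick (lower pKₐ → better LG).
(CH₃)₃C–N₂⁺ loses N₂: no meaningful conjugate acid; N₂ departs as an exceptionally stable neutral molecule
(CH₃)₃C–OTf loses OTf⁻: pKₐ(CF₃SO₃H (triflic acid)) ≈ -14
(CH₃)₃C–Cl loses Cl⁻: pKₐ(HCl) ≈ -7
(CH₃)₃C–F loses F⁻: pKₐ(HF) ≈ 3.2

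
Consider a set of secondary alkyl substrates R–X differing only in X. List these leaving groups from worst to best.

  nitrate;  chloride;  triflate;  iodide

nitrate < chloride < iodide < triflate

triflate: pKₐ(CF₃SO₃H (triflic acid)) ≈ -14
iodide: pKₐ(HI) ≈ -10
chloride: pKₐ(HCl) ≈ -7 — moderately weak base
nitrate: pKₐ(HNO₃) ≈ -1.3 — resonance-delocalised over three oxygens
The question asks for worst first, so the sequence is read in increasing leaving-group ability.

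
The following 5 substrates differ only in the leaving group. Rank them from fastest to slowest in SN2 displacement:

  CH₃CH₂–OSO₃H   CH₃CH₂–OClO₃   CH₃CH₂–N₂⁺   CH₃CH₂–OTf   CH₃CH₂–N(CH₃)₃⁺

CH₃CH₂–N₂⁺ > CH₃CH₂–OTf > CH₃CH₂–OClO₃ > CH₃CH₂–OSO₃H > CH₃CH₂–N(CH₃)₃⁺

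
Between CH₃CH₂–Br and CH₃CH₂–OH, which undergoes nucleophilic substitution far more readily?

CH₃CH₂–Br

From CH₃CH₂–OH the departing group would be OH⁻ (pKₐ(H₂O) ≈ 15.7). Strong base; essentially never leaves without prior activation.
From CH₃CH₂–Br the leaving group is Br⁻ (pKₐ(HBr) ≈ -9). Weak base; good leaving group.
(In practice CH₃CH₂–Br is made from CH₃CH₂–OH by treatment with PBr₃, replacing the hydroxyl with bromide.)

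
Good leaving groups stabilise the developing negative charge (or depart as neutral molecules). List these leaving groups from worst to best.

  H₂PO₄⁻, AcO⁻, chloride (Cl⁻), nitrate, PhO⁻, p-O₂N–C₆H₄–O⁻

The more stable X⁻ (or X) is on its own — i.e. the weaker a base it is — the better a leaving group it makes.
chloride (Cl⁻): pKₐ(HCl) ≈ -7 — moderately weak base
nitrate: pKₐ(HNO₃) ≈ -1.3 — resonance-delocalised over three oxygens
H₂PO₄⁻: pKₐ(H₃PO₄) ≈ 2.1
AcO⁻: pKₐ(CH₃COOH) ≈ 4.8 — resonance-stabilised but still a weak base
p-O₂N–C₆H₄–O⁻: pKₐ(p-nitrophenol) ≈ 7.2 — nitro group delocalises the charge; the classic chromogenic LG
PhO⁻: pKₐ(C₆H₅OH (phenol)) ≈ 10 — resonance into the ring helps, but still a poor LG
Reversing gives the worst-to-best order requested.

PhO⁻ < p-O₂N–C₆H₄–O⁻ < AcO⁻ < H₂PO₄⁻ < nitrate < chloride (Cl⁻)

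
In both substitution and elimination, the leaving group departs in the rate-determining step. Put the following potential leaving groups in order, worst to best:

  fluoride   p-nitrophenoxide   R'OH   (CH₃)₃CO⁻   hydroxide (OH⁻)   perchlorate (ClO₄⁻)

(CH₃)₃CO⁻ < hydroxide (OH⁻) < p-nitrophenoxide < fluoride < R'OH < perchlorate (ClO₄⁻)

Leaving-group ability tracks the stability of the departed species; conjugate-acid pKₐ is the usual yardstick (lower pKₐ → better LG).
perchlorate (ClO₄⁻): pKₐ(HClO₄) ≈ -10
R'OH: pKₐ(R'OH₂⁺) ≈ -2.4
fluoride: pKₐ(HF) ≈ 3.2
p-nitrophenoxide: pKₐ(p-nitrophenol) ≈ 7.2 — nitro group delocalises the charge; the classic chromogenic LG
hydroxide (OH⁻): pKₐ(H₂O) ≈ 15.7 — strong base; essentially never leaves without prior activation
(CH₃)₃CO⁻: pKₐ(t-BuOH) ≈ 18 — bulky, strongly basic alkoxide
The question asks for worst first, so the sequence is read in increasing leaving-group ability.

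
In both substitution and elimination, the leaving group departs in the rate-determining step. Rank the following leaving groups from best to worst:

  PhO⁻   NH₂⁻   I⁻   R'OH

I⁻ > R'OH > PhO⁻ > NH₂⁻

I⁻: pKₐ(HI) ≈ -10 — large, highly polarisable; very weak base
R'OH: pKₐ(R'OH₂⁺) ≈ -2.4
PhO⁻: pKₐ(C₆H₅OH (phenol)) ≈ 10 — resonance into the ring helps, but still a poor LG
NH₂⁻: pKₐ(NH₃) ≈ 38 — extremely strong base; never a leaving group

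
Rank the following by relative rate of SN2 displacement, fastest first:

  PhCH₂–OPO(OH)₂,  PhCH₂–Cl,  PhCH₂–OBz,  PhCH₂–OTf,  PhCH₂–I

The skeletons are identical, so relative rate is governed entirely by leaving-group ability.
Leaving-group ability tracks the stability of the departed species; conjugate-acid pKₐ is the usual yardstick (lower pKₐ → better LG).
PhCH₂–OTf loses OTf⁻: pKₐ(CF₃SO₃H (triflic acid)) ≈ -14
PhCH₂–I loses I⁻: pKₐ(HI) ≈ -10
PhCH₂–Cl loses Cl⁻: pKₐ(HCl) ≈ -7
PhCH₂–OPO(OH)₂ loses H₂PO₄⁻: pKₐ(H₃PO₄) ≈ 2.1
PhCH₂–OBz loses PhCOO⁻: pKₐ(C₆H₅COOH) ≈ 4.2

PhCH₂–OTf > PhCH₂–I > PhCH₂–Cl > PhCH₂–OPO(OH)₂ > PhCH₂–OBz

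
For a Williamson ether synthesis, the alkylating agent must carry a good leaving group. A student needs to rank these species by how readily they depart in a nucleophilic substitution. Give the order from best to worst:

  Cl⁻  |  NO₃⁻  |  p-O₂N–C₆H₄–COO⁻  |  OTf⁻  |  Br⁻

OTf⁻ > Br⁻ > Cl⁻ > NO₃⁻ > p-O₂N–C₆H₄–COO⁻

The more stable X⁻ (or X) is on its own — i.e. the weaker a base it is — the better a leaving group it makes.
OTf⁻: pKₐ(CF₃SO₃H (triflic acid)) ≈ -14 — charge spread over three oxygens and a CF₃ group; the premier leaving group in synthesis
Br⁻: pKₐ(HBr) ≈ -9 — weak base; good leaving group
Cl⁻: pKₐ(HCl) ≈ -7
NO₃⁻: pKₐ(HNO₃) ≈ -1.3
p-O₂N–C₆H₄–COO⁻: pKₐ(p-nitrobenzoic acid) ≈ 3.4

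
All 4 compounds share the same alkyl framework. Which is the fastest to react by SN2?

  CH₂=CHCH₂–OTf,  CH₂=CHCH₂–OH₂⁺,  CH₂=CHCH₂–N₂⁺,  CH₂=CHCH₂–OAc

CH₂=CHCH₂–N₂⁺

Same R in every case — rank the leaving groups.
Leaving-group ability tracks the stability of the departed species; conjugate-acid pKₐ is the usual yardstick (lower pKₐ → better LG).
CH₂=CHCH₂–N₂⁺ loses N₂: no meaningful conjugate acid; N₂ departs as an exceptionally stable neutral molecule
CH₂=CHCH₂–OTf loses OTf⁻: pKₐ(CF₃SO₃H (triflic acid)) ≈ -14
CH₂=CHCH₂–OH₂⁺ loses H₂O: pKₐ(H₃O⁺) ≈ -1.7
CH₂=CHCH₂–OAc loses AcO⁻: pKₐ(CH₃COOH) ≈ 4.8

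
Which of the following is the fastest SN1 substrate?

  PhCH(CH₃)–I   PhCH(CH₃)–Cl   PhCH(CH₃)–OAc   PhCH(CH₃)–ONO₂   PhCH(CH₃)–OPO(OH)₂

PhCH(CH₃)–I

With the same alkyl group throughout, only the leaving group differentiates the rates.
A good leaving group is a weak base: the lower the pKₐ of its conjugate acid, the more readily it departs.
PhCH(CH₃)–I loses I⁻: pKₐ(HI) ≈ -10
PhCH(CH₃)–Cl loses Cl⁻: pKₐ(HCl) ≈ -7
PhCH(CH₃)–ONO₂ loses NO₃⁻: pKₐ(HNO₃) ≈ -1.3
PhCH(CH₃)–OPO(OH)₂ loses H₂PO₄⁻: pKₐ(H₃PO₄) ≈ 2.1
PhCH(CH₃)–OAc loses AcO⁻: pKₐ(CH₃COOH) ≈ 4.8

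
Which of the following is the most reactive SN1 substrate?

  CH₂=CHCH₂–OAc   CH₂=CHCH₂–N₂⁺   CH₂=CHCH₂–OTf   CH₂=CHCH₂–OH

CH₂=CHCH₂–N₂⁺

With the same alkyl group throughout, only the leaving group differentiates the rates.
The more stable X⁻ (or X) is on its own — i.e. the weaker a base it is — the better a leaving group it makes.
CH₂=CHCH₂–N₂⁺ loses N₂: no meaningful conjugate acid; N₂ departs as an exceptionally stable neutral molecule
CH₂=CHCH₂–OTf loses OTf⁻: pKₐ(CF₃SO₃H (triflic acid)) ≈ -14
CH₂=CHCH₂–OAc loses AcO⁻: pKₐ(CH₃COOH) ≈ 4.8
CH₂=CHCH₂–OH loses OH⁻: pKₐ(H₂O) ≈ 15.7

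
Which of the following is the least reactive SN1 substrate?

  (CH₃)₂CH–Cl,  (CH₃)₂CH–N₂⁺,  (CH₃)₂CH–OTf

With the same alkyl group throughout, only the leaving group differentiates the rates.
A good leaving group is a weak base: the lower the pKₐ of its conjugate acid, the more readily it departs.
(CH₃)₂CH–N₂⁺ loses N₂: no meaningful conjugate acid; N₂ departs as an exceptionally stable neutral molecule
(CH₃)₂CH–OTf loses OTf⁻: pKₐ(CF₃SO₃H (triflic acid)) ≈ -14
(CH₃)₂CH–Cl loses Cl⁻: pKₐ(HCl) ≈ -7

(CH₃)₂CH–Cl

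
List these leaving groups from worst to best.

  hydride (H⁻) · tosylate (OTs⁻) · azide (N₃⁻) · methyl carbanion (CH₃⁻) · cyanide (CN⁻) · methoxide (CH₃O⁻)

tosylate (OTs⁻): pKₐ(p-CH₃C₆H₄SO₃H (TsOH)) ≈ -2.8
azide (N₃⁻): pKₐ(HN₃) ≈ 4.7
cyanide (CN⁻): pKₐ(HCN) ≈ 9.2
methoxide (CH₃O⁻): pKₐ(CH₃OH) ≈ 15.5
hydride (H⁻): pKₐ(H₂) ≈ 36
methyl carbanion (CH₃⁻): pKₐ(CH₄) ≈ 48
Reversing gives the worst-to-best order requested.

methyl carbanion (CH₃⁻) < hydride (H⁻) < methoxide (CH₃O⁻) < cyanide (CN⁻) < azide (N₃⁻) < tosylate (OTs⁻)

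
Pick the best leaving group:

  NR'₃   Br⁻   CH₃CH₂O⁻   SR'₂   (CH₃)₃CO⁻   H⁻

Br⁻

A good leaving group is a weak base: the lower the pKₐ of its conjugate acid, the more readily it departs.
Br⁻: pKₐ(HBr) ≈ -9
SR'₂: pKₐ(R'₂SH⁺) ≈ -7
NR'₃: pKₐ(R'₃NH⁺) ≈ 10.7
CH₃CH₂O⁻: pKₐ(CH₃CH₂OH) ≈ 16
(CH₃)₃CO⁻: pKₐ(t-BuOH) ≈ 18
H⁻: pKₐ(H₂) ≈ 36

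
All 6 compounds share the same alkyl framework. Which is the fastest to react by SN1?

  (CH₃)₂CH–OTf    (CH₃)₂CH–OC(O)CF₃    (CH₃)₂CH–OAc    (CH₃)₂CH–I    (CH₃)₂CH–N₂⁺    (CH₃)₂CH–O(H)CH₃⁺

Identical carbon frameworks mean the comparison reduces to leaving-group quality.
The more stable X⁻ (or X) is on its own — i.e. the weaker a base it is — the better a leaving group it makes.
(CH₃)₂CH–N₂⁺ loses N₂: no meaningful conjugate acid; N₂ departs as an exceptionally stable neutral molecule
(CH₃)₂CH–OTf loses OTf⁻: pKₐ(CF₃SO₃H (triflic acid)) ≈ -14
(CH₃)₂CH–I loses I⁻: pKₐ(HI) ≈ -10
(CH₃)₂CH–O(H)CH₃⁺ loses R'OH: pKₐ(R'OH₂⁺) ≈ -2.4
(CH₃)₂CH–OC(O)CF₃ loses CF₃COO⁻: pKₐ(CF₃COOH) ≈ 0.2
(CH₃)₂CH–OAc loses AcO⁻: pKₐ(CH₃COOH) ≈ 4.8

(CH₃)₂CH–N₂⁺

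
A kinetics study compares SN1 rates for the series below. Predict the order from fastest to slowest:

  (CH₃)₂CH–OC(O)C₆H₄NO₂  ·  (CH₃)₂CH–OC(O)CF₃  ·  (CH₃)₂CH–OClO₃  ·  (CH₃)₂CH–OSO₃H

(CH₃)₂CH–OClO₃ > (CH₃)₂CH–OSO₃H > (CH₃)₂CH–OC(O)CF₃ > (CH₃)₂CH–OC(O)C₆H₄NO₂

With the same alkyl group throughout, only the leaving group differentiates the rates.
Leaving-group ability tracks the stability of the departed species; conjugate-acid pKₐ is the usual yardstick (lower pKₐ → better LG).
(CH₃)₂CH–OClO₃ loses ClO₄⁻: pKₐ(HClO₄) ≈ -10
(CH₃)₂CH–OSO₃H loses HSO₄⁻: pKₐ(H₂SO₄) ≈ -3
(CH₃)₂CH–OC(O)CF₃ loses CF₃COO⁻: pKₐ(CF₃COOH) ≈ 0.2
(CH₃)₂CH–OC(O)C₆H₄NO₂ loses p-O₂N–C₆H₄–COO⁻: pKₐ(p-nitrobenzoic acid) ≈ 3.4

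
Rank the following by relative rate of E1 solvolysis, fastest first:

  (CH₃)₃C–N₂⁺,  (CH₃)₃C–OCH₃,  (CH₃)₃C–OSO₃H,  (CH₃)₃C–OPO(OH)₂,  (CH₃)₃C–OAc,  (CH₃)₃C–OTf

(CH₃)₃C–N₂⁺ > (CH₃)₃C–OTf > (CH₃)₃C–OSO₃H > (CH₃)₃C–OPO(OH)₂ > (CH₃)₃C–OAc > (CH₃)₃C–OCH₃

Identical carbon frameworks mean the comparison reduces to leaving-group quality.
A good leaving group is a weak base: the lower the pKₐ of its conjugate acid, the more readily it departs.
(CH₃)₃C–N₂⁺ loses N₂: no meaningful conjugate acid; N₂ departs as an exceptionally stable neutral molecule
(CH₃)₃C–OTf loses OTf⁻: pKₐ(CF₃SO₃H (triflic acid)) ≈ -14
(CH₃)₃C–OSO₃H loses HSO₄⁻: pKₐ(H₂SO₄) ≈ -3
(CH₃)₃C–OPO(OH)₂ loses H₂PO₄⁻: pKₐ(H₃PO₄) ≈ 2.1
(CH₃)₃C–OAc loses AcO⁻: pKₐ(CH₃COOH) ≈ 4.8
(CH₃)₃C–OCH₃ loses CH₃O⁻: pKₐ(CH₃OH) ≈ 15.5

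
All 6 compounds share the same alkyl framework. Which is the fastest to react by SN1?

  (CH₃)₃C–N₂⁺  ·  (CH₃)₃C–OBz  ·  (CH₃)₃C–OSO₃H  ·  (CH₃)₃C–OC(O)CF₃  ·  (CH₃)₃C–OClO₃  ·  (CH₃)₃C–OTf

Same R in every case — rank the leaving groups.
The more stable X⁻ (or X) is on its own — i.e. the weaker a base it is — the better a leaving group it makes.
(CH₃)₃C–N₂⁺ loses N₂: no meaningful conjugate acid; N₂ departs as an exceptionally stable neutral molecule
(CH₃)₃C–OTf loses OTf⁻: pKₐ(CF₃SO₃H (triflic acid)) ≈ -14
(CH₃)₃C–OClO₃ loses ClO₄⁻: pKₐ(HClO₄) ≈ -10
(CH₃)₃C–OSO₃H loses HSO₄⁻: pKₐ(H₂SO₄) ≈ -3
(CH₃)₃C–OC(O)CF₃ loses CF₃COO⁻: pKₐ(CF₃COOH) ≈ 0.2
(CH₃)₃C–OBz loses PhCOO⁻: pKₐ(C₆H₅COOH) ≈ 4.2

(CH₃)₃C–N₂⁺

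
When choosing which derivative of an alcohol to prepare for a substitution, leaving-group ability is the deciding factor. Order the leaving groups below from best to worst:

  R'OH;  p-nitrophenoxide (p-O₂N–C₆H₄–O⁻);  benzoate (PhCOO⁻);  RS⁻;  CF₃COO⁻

R'OH > CF₃COO⁻ > benzoate (PhCOO⁻) > p-nitrophenoxide (p-O₂N–C₆H₄–O⁻) > RS⁻

Rank by basicity of the departing species: weakest base leaves most easily.
R'OH: pKₐ(R'OH₂⁺) ≈ -2.4
CF₃COO⁻: pKₐ(CF₃COOH) ≈ 0.2
benzoate (PhCOO⁻): pKₐ(C₆H₅COOH) ≈ 4.2
p-nitrophenoxide (p-O₂N–C₆H₄–O⁻): pKₐ(p-nitrophenol) ≈ 7.2
RS⁻: pKₐ(RSH (a thiol)) ≈ 10.5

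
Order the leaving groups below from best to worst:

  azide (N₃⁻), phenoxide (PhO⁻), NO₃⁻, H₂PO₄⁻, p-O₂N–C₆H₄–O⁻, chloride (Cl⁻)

chloride (Cl⁻) > NO₃⁻ > H₂PO₄⁻ > azide (N₃⁻) > p-O₂N–C₆H₄–O⁻ > phenoxide (PhO⁻)

chloride (Cl⁻): pKₐ(HCl) ≈ -7
NO₃⁻: pKₐ(HNO₃) ≈ -1.3
H₂PO₄⁻: pKₐ(H₃PO₄) ≈ 2.1
azide (N₃⁻): pKₐ(HN₃) ≈ 4.7
p-O₂N–C₆H₄–O⁻: pKₐ(p-nitrophenol) ≈ 7.2
phenoxide (PhO⁻): pKₐ(C₆H₅OH (phenol)) ≈ 10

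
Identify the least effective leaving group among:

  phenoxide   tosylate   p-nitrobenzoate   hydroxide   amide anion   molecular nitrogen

amide anion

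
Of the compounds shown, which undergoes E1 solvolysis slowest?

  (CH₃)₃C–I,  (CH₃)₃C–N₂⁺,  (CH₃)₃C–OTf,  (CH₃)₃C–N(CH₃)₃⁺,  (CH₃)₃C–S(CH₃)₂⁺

(CH₃)₃C–N(CH₃)₃⁺

Same R in every case — rank the leaving groups.
A good leaving group is a weak base: the lower the pKₐ of its conjugate acid, the more readily it departs.
(CH₃)₃C–N₂⁺ loses N₂: no meaningful conjugate acid; N₂ departs as an exceptionally stable neutral molecule
(CH₃)₃C–OTf loses OTf⁻: pKₐ(CF₃SO₃H (triflic acid)) ≈ -14
(CH₃)₃C–I loses I⁻: pKₐ(HI) ≈ -10
(CH₃)₃C–S(CH₃)₂⁺ loses SR'₂: pKₐ(R'₂SH⁺) ≈ -7
(CH₃)₃C–N(CH₃)₃⁺ loses NR'₃: pKₐ(R'₃NH⁺) ≈ 10.7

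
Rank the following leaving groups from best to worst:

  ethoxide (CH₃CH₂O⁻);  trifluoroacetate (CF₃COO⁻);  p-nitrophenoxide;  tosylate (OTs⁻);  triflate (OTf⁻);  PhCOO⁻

triflate (OTf⁻) > tosylate (OTs⁻) > trifluoroacetate (CF₃COO⁻) > PhCOO⁻ > p-nitrophenoxide > ethoxide (CH₃CH₂O⁻)

Rank by basicity of the departing species: weakest base leaves most easily.
triflate (OTf⁻): pKₐ(CF₃SO₃H (triflic acid)) ≈ -14
tosylate (OTs⁻): pKₐ(p-CH₃C₆H₄SO₃H (TsOH)) ≈ -2.8
trifluoroacetate (CF₃COO⁻): pKₐ(CF₃COOH) ≈ 0.2
PhCOO⁻: pKₐ(C₆H₅COOH) ≈ 4.2
p-nitrophenoxide: pKₐ(p-nitrophenol) ≈ 7.2
ethoxide (CH₃CH₂O⁻): pKₐ(CH₃CH₂OH) ≈ 16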